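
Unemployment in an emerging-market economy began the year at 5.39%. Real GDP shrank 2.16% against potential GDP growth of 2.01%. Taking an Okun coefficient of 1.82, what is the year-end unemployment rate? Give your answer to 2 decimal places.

Growth-rate Okun's law: g_Y = g_Y* - β × Δu, so Δu = (g_Y* - g_Y)/β.
Δu = (2.01 + 2.16)/1.82 = 4.17/1.82 = 2.29 percentage points.
Year-end unemployment = 5.39 + 2.29 = 7.68%.

7.68%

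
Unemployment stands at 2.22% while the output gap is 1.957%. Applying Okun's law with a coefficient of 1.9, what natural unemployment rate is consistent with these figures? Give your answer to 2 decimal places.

3.25%

From Okun's law, u - u* = -(output gap)/β = -(1.957)/1.9 = -1.03 points.
So u* = 2.22 + 1.03 = 3.25%.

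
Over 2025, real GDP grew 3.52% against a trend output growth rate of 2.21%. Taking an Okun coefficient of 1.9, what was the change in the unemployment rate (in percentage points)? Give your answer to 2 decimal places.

Growth-rate Okun's law: g_Y = g_Y* - β × Δu, so Δu = (g_Y* - g_Y)/β.
Δu = (2.21 - 3.52)/1.9 = -1.31/1.9 = -0.69 percentage points.

-0.69 percentage points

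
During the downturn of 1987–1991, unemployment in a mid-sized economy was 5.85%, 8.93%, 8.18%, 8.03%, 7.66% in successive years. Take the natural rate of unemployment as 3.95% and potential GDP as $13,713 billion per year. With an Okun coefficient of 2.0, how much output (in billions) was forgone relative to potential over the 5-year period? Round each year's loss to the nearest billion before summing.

$5,184 billion

Year 1987: gap = -2.0 × (5.85 - 3.95) = -3.8%, loss ≈ 13713 × 3.8/100 ≈ 521.
Year 1988: gap = -2.0 × (8.93 - 3.95) = -9.96%, loss ≈ 13713 × 9.96/100 ≈ 1366.
Year 1989: gap = -2.0 × (8.18 - 3.95) = -8.46%, loss ≈ 13713 × 8.46/100 ≈ 1160.
Year 1990: gap = -2.0 × (8.03 - 3.95) = -8.16%, loss ≈ 13713 × 8.16/100 ≈ 1119.
Year 1991: gap = -2.0 × (7.66 - 3.95) = -7.42%, loss ≈ 13713 × 7.42/100 ≈ 1018.
Total lost output = 521 + 1366 + 1160 + 1119 + 1018 = 5184 billion.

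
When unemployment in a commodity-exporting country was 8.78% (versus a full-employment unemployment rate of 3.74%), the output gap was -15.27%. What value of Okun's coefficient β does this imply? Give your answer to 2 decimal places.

β ≈ 3.03

Okun's law: output gap = -β × (u - u*).
-15.27 = -β × (8.78 - 3.74) = -β × 5.04, so β = 15.27/5.04 = 3.03.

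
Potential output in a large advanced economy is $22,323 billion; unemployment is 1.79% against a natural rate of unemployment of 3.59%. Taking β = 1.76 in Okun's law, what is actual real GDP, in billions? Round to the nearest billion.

Unemployment gap = 1.79 - 3.59 = -1.8 points, so the output gap is -1.76 × (-1.8) = 3.168%.
Actual GDP = 22323 × (1 + 3.168/100) = 22323 × 1.03168 ≈ 23030 billion.

$23,030 billion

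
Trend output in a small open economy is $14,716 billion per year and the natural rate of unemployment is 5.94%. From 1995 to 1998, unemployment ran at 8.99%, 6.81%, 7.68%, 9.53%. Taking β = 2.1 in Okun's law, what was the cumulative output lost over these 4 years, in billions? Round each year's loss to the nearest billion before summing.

$2,859 billion

Year 1995: gap = -2.1 × (8.99 - 5.94) = -6.405%, loss ≈ 14716 × 6.405/100 ≈ 943.
Year 1996: gap = -2.1 × (6.81 - 5.94) = -1.827%, loss ≈ 14716 × 1.827/100 ≈ 269.
Year 1997: gap = -2.1 × (7.68 - 5.94) = -3.654%, loss ≈ 14716 × 3.654/100 ≈ 538.
Year 1998: gap = -2.1 × (9.53 - 5.94) = -7.539%, loss ≈ 14716 × 7.539/100 ≈ 1109.
Total lost output = 943 + 269 + 538 + 1109 = 2859 billion.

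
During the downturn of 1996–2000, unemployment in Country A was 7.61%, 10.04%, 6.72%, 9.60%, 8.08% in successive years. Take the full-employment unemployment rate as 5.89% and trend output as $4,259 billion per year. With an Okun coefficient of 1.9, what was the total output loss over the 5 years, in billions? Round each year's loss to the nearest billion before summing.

Year 1996: gap = -1.9 × (7.61 - 5.89) = -3.268%, loss ≈ 4259 × 3.268/100 ≈ 139.
Year 1997: gap = -1.9 × (10.04 - 5.89) = -7.885%, loss ≈ 4259 × 7.885/100 ≈ 336.
Year 1998: gap = -1.9 × (6.72 - 5.89) = -1.577%, loss ≈ 4259 × 1.577/100 ≈ 67.
Year 1999: gap = -1.9 × (9.6 - 5.89) = -7.049%, loss ≈ 4259 × 7.049/100 ≈ 300.
Year 2000: gap = -1.9 × (8.08 - 5.89) = -4.161%, loss ≈ 4259 × 4.161/100 ≈ 177.
Total lost output = 139 + 336 + 67 + 300 + 177 = 1019 billion.

$1,019 billion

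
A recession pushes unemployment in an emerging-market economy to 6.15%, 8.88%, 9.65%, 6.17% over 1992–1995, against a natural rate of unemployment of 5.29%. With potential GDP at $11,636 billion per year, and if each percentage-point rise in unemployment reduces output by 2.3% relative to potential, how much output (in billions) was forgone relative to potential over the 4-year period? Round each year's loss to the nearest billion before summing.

$2,594 billion

Year 1992: gap = -2.3 × (6.15 - 5.29) = -1.978%, loss ≈ 11636 × 1.978/100 ≈ 230.
Year 1993: gap = -2.3 × (8.88 - 5.29) = -8.257%, loss ≈ 11636 × 8.257/100 ≈ 961.
Year 1994: gap = -2.3 × (9.65 - 5.29) = -10.028%, loss ≈ 11636 × 10.028/100 ≈ 1167.
Year 1995: gap = -2.3 × (6.17 - 5.29) = -2.024%, loss ≈ 11636 × 2.024/100 ≈ 236.
Total lost output = 230 + 961 + 1167 + 236 = 2594 billion.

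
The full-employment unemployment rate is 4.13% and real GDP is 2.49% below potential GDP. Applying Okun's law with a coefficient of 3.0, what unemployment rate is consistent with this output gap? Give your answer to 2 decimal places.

From Okun's law, u - u* = -(output gap)/β = -(-2.49)/3.0 = 0.83 points.
So u = 4.13 + 0.83 = 4.96%.

4.96%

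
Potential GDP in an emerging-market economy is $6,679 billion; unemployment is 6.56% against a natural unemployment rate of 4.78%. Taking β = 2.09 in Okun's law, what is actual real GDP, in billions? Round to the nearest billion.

$6,431 billion

Unemployment gap = 6.56 - 4.78 = 1.78 points, so the output gap is -2.09 × 1.78 = -3.7202%.
Actual GDP = 6679 × (1 - 3.7202/100) = 6679 × 0.962798 ≈ 6431 billion.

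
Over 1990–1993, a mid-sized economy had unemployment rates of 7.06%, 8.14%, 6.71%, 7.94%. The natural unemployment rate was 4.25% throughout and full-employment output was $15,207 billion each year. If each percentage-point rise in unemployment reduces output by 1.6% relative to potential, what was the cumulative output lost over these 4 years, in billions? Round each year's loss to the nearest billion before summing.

Year 1990: gap = -1.6 × (7.06 - 4.25) = -4.496%, loss ≈ 15207 × 4.496/100 ≈ 684.
Year 1991: gap = -1.6 × (8.14 - 4.25) = -6.224%, loss ≈ 15207 × 6.224/100 ≈ 946.
Year 1992: gap = -1.6 × (6.71 - 4.25) = -3.936%, loss ≈ 15207 × 3.936/100 ≈ 599.
Year 1993: gap = -1.6 × (7.94 - 4.25) = -5.904%, loss ≈ 15207 × 5.904/100 ≈ 898.
Total lost output = 684 + 946 + 599 + 898 = 3127 billion.

$3,127 billion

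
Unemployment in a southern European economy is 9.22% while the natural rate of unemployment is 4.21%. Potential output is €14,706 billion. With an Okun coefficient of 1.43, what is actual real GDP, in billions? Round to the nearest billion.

Unemployment gap = 9.22 - 4.21 = 5.01 points, so the output gap is -1.43 × 5.01 = -7.1643%.
Actual GDP = 14706 × (1 - 7.1643/100) = 14706 × 0.928357 ≈ 13652 billion.

€13,652 billion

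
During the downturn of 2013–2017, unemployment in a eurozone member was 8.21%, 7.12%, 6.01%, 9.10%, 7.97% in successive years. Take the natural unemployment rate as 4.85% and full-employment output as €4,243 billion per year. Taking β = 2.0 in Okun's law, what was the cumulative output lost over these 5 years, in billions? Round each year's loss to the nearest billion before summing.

Year 2013: gap = -2.0 × (8.21 - 4.85) = -6.72%, loss ≈ 4243 × 6.72/100 ≈ 285.
Year 2014: gap = -2.0 × (7.12 - 4.85) = -4.54%, loss ≈ 4243 × 4.54/100 ≈ 193.
Year 2015: gap = -2.0 × (6.01 - 4.85) = -2.32%, loss ≈ 4243 × 2.32/100 ≈ 98.
Year 2016: gap = -2.0 × (9.1 - 4.85) = -8.5%, loss ≈ 4243 × 8.5/100 ≈ 361.
Year 2017: gap = -2.0 × (7.97 - 4.85) = -6.24%, loss ≈ 4243 × 6.24/100 ≈ 265.
Total lost output = 285 + 193 + 98 + 361 + 265 = 1202 billion.

€1,202 billion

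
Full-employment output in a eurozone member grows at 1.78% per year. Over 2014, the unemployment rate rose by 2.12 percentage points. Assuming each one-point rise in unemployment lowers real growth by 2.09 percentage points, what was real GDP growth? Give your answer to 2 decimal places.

-2.65%

Growth-rate Okun's law: g_Y = g_Y* - β × Δu.
g_Y = 1.78 - 2.09 × (2.12) = 1.78 - 4.4308 = -2.6508%, i.e. -2.65% to 2 d.p.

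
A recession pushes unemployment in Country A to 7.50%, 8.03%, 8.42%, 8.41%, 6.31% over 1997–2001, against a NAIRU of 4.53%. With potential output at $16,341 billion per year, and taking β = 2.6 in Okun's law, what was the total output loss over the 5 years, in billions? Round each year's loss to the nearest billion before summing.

Year 1997: gap = -2.6 × (7.5 - 4.53) = -7.722%, loss ≈ 16341 × 7.722/100 ≈ 1262.
Year 1998: gap = -2.6 × (8.03 - 4.53) = -9.1%, loss ≈ 16341 × 9.1/100 ≈ 1487.
Year 1999: gap = -2.6 × (8.42 - 4.53) = -10.114%, loss ≈ 16341 × 10.114/100 ≈ 1653.
Year 2000: gap = -2.6 × (8.41 - 4.53) = -10.088%, loss ≈ 16341 × 10.088/100 ≈ 1648.
Year 2001: gap = -2.6 × (6.31 - 4.53) = -4.628%, loss ≈ 16341 × 4.628/100 ≈ 756.
Total lost output = 1262 + 1487 + 1653 + 1648 + 756 = 6806 billion.

$6,806 billion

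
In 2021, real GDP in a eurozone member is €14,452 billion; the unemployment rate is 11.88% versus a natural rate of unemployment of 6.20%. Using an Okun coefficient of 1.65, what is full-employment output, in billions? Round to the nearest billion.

€15,947 billion

Unemployment gap = 11.88 - 6.2 = 5.68 points, so output gap = -1.65 × 5.68 = -9.372%.
Since Y = Y* × (1 + gap/100), Y* = 14452/0.90628 ≈ 15947 billion.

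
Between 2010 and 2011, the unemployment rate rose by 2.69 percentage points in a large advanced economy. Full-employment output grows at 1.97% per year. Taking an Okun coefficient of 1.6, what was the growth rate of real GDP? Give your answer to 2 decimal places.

Growth-rate Okun's law: g_Y = g_Y* - β × Δu.
g_Y = 1.97 - 1.6 × (2.69) = 1.97 - 4.304 = -2.334%, i.e. -2.33% to 2 d.p.

-2.33%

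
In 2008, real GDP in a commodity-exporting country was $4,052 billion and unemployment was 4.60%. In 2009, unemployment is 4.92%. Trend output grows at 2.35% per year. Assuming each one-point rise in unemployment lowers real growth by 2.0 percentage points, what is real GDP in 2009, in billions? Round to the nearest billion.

$4,121 billion

Δu = 4.92 - 4.6 = 0.32 points.
Okun's law (growth form): g_Y = g_Y* - β × Δu = 2.35 - 2.0 × (0.32) = 2.35 - 0.64 = 1.71%.
Real GDP in the next year = 4052 × (1 + 1.71/100) = 4052 × 1.0171 ≈ 4121 billion.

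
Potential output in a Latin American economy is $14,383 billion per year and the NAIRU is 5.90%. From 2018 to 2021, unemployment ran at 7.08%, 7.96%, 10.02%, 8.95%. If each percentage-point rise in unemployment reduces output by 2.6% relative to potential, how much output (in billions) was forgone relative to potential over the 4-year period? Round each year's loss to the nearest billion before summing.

Year 2018: gap = -2.6 × (7.08 - 5.9) = -3.068%, loss ≈ 14383 × 3.068/100 ≈ 441.
Year 2019: gap = -2.6 × (7.96 - 5.9) = -5.356%, loss ≈ 14383 × 5.356/100 ≈ 770.
Year 2020: gap = -2.6 × (10.02 - 5.9) = -10.712%, loss ≈ 14383 × 10.712/100 ≈ 1541.
Year 2021: gap = -2.6 × (8.95 - 5.9) = -7.93%, loss ≈ 14383 × 7.93/100 ≈ 1141.
Total lost output = 441 + 770 + 1541 + 1141 = 3893 billion.

$3,893 billion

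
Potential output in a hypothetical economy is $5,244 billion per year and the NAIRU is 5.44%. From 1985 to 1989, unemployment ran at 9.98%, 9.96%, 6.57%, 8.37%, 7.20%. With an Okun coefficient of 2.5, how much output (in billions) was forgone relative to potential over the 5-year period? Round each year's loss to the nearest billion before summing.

Year 1985: gap = -2.5 × (9.98 - 5.44) = -11.35%, loss ≈ 5244 × 11.35/100 ≈ 595.
Year 1986: gap = -2.5 × (9.96 - 5.44) = -11.3%, loss ≈ 5244 × 11.3/100 ≈ 593.
Year 1987: gap = -2.5 × (6.57 - 5.44) = -2.825%, loss ≈ 5244 × 2.825/100 ≈ 148.
Year 1988: gap = -2.5 × (8.37 - 5.44) = -7.325%, loss ≈ 5244 × 7.325/100 ≈ 384.
Year 1989: gap = -2.5 × (7.2 - 5.44) = -4.4%, loss ≈ 5244 × 4.4/100 ≈ 231.
Total lost output = 595 + 593 + 148 + 384 + 231 = 1951 billion.

$1,951 billion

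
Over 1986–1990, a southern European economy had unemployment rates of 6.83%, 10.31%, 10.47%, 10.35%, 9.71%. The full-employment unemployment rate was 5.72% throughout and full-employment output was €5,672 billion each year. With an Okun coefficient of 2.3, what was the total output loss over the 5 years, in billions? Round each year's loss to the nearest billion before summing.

Year 1986: gap = -2.3 × (6.83 - 5.72) = -2.553%, loss ≈ 5672 × 2.553/100 ≈ 145.
Year 1987: gap = -2.3 × (10.31 - 5.72) = -10.557%, loss ≈ 5672 × 10.557/100 ≈ 599.
Year 1988: gap = -2.3 × (10.47 - 5.72) = -10.925%, loss ≈ 5672 × 10.925/100 ≈ 620.
Year 1989: gap = -2.3 × (10.35 - 5.72) = -10.649%, loss ≈ 5672 × 10.649/100 ≈ 604.
Year 1990: gap = -2.3 × (9.71 - 5.72) = -9.177%, loss ≈ 5672 × 9.177/100 ≈ 521.
Total lost output = 145 + 599 + 620 + 604 + 521 = 2489 billion.

€2,489 billion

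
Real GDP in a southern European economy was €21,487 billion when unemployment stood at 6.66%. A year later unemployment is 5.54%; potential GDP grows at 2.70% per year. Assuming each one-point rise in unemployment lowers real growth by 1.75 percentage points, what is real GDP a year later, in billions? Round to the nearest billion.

€22,488 billion

Δu = 5.54 - 6.66 = -1.12 points.
Okun's law (growth form): g_Y = g_Y* - β × Δu = 2.70 - 1.75 × (-1.12) = 2.7 + 1.96 = 4.66%.
Real GDP in the next year = 21487 × (1 + 4.66/100) = 21487 × 1.0466 ≈ 22488 billion.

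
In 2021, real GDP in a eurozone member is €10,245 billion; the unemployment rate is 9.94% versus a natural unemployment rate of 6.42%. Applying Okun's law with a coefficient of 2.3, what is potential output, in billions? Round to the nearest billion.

€11,148 billion

Unemployment gap = 9.94 - 6.42 = 3.52 points, so output gap = -2.3 × 3.52 = -8.096%.
Since Y = Y* × (1 + gap/100), Y* = 10245/0.91904 ≈ 11148 billion.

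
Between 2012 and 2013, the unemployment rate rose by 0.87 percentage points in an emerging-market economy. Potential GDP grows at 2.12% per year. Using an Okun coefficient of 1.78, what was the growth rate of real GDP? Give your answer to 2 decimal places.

Growth-rate Okun's law: g_Y = g_Y* - β × Δu.
g_Y = 2.12 - 1.78 × (0.87) = 2.12 - 1.5486 = 0.5714%, i.e. 0.57% to 2 d.p.

0.57%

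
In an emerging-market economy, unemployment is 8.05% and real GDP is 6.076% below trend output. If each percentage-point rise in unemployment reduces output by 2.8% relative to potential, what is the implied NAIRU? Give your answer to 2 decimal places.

From Okun's law, u - u* = -(output gap)/β = -(-6.076)/2.8 = 2.17 points.
So u* = 8.05 - 2.17 = 5.88%.

5.88%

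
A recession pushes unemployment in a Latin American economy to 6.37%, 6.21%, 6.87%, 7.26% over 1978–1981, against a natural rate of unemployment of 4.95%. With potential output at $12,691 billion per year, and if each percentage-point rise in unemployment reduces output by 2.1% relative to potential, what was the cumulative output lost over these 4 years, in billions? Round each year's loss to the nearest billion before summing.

$1,842 billion

Year 1978: gap = -2.1 × (6.37 - 4.95) = -2.982%, loss ≈ 12691 × 2.982/100 ≈ 378.
Year 1979: gap = -2.1 × (6.21 - 4.95) = -2.646%, loss ≈ 12691 × 2.646/100 ≈ 336.
Year 1980: gap = -2.1 × (6.87 - 4.95) = -4.032%, loss ≈ 12691 × 4.032/100 ≈ 512.
Year 1981: gap = -2.1 × (7.26 - 4.95) = -4.851%, loss ≈ 12691 × 4.851/100 ≈ 616.
Total lost output = 378 + 336 + 512 + 616 = 1842 billion.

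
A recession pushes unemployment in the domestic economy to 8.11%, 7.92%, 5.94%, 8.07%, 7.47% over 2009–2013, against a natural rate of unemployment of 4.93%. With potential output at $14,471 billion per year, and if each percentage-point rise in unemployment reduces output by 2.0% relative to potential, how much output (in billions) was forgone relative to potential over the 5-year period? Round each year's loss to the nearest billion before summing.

$3,721 billion

Year 2009: gap = -2.0 × (8.11 - 4.93) = -6.36%, loss ≈ 14471 × 6.36/100 ≈ 920.
Year 2010: gap = -2.0 × (7.92 - 4.93) = -5.98%, loss ≈ 14471 × 5.98/100 ≈ 865.
Year 2011: gap = -2.0 × (5.94 - 4.93) = -2.02%, loss ≈ 14471 × 2.02/100 ≈ 292.
Year 2012: gap = -2.0 × (8.07 - 4.93) = -6.28%, loss ≈ 14471 × 6.28/100 ≈ 909.
Year 2013: gap = -2.0 × (7.47 - 4.93) = -5.08%, loss ≈ 14471 × 5.08/100 ≈ 735.
Total lost output = 920 + 865 + 292 + 909 + 735 = 3721 billion.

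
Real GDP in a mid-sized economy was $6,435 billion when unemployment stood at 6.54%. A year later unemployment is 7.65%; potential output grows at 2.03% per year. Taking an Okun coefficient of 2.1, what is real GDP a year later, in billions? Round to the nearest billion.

Δu = 7.65 - 6.54 = 1.11 points.
Okun's law (growth form): g_Y = g_Y* - β × Δu = 2.03 - 2.1 × (1.11) = 2.03 - 2.331 = -0.301%.
Real GDP in the next year = 6435 × (1 - 0.301/100) = 6435 × 0.99699 ≈ 6416 billion.

$6,416 billion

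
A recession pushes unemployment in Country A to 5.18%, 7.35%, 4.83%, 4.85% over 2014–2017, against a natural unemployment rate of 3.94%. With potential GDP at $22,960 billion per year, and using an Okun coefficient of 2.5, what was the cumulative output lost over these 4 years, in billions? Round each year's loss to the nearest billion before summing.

Year 2014: gap = -2.5 × (5.18 - 3.94) = -3.1%, loss ≈ 22960 × 3.1/100 ≈ 712.
Year 2015: gap = -2.5 × (7.35 - 3.94) = -8.525%, loss ≈ 22960 × 8.525/100 ≈ 1957.
Year 2016: gap = -2.5 × (4.83 - 3.94) = -2.225%, loss ≈ 22960 × 2.225/100 ≈ 511.
Year 2017: gap = -2.5 × (4.85 - 3.94) = -2.275%, loss ≈ 22960 × 2.275/100 ≈ 522.
Total lost output = 712 + 1957 + 511 + 522 = 3702 billion.

$3,702 billion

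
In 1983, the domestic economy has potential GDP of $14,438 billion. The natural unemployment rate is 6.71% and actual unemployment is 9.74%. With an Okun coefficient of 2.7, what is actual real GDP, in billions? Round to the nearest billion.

Unemployment gap = 9.74 - 6.71 = 3.03 points, so the output gap is -2.7 × 3.03 = -8.181%.
Actual GDP = 14438 × (1 - 8.181/100) = 14438 × 0.91819 ≈ 13257 billion.

$13,257 billion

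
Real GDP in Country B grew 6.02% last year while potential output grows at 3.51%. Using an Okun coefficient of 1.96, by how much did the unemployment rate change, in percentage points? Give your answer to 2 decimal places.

Growth-rate Okun's law: g_Y = g_Y* - β × Δu, so Δu = (g_Y* - g_Y)/β.
Δu = (3.51 - 6.02)/1.96 = -2.51/1.96 = -1.28 percentage points.

-1.28 percentage points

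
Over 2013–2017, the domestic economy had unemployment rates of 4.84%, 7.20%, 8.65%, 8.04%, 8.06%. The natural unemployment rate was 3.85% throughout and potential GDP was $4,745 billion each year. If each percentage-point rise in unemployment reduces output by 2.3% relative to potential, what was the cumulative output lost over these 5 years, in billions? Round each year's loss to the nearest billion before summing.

Year 2013: gap = -2.3 × (4.84 - 3.85) = -2.277%, loss ≈ 4745 × 2.277/100 ≈ 108.
Year 2014: gap = -2.3 × (7.2 - 3.85) = -7.705%, loss ≈ 4745 × 7.705/100 ≈ 366.
Year 2015: gap = -2.3 × (8.65 - 3.85) = -11.04%, loss ≈ 4745 × 11.04/100 ≈ 524.
Year 2016: gap = -2.3 × (8.04 - 3.85) = -9.637%, loss ≈ 4745 × 9.637/100 ≈ 457.
Year 2017: gap = -2.3 × (8.06 - 3.85) = -9.683%, loss ≈ 4745 × 9.683/100 ≈ 459.
Total lost output = 108 + 366 + 524 + 457 + 459 = 1914 billion.

$1,914 billion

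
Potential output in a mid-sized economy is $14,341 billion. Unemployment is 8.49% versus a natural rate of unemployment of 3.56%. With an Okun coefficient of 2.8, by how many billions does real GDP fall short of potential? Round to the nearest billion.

$1,980 billion

Output gap = -2.8 × (8.49 - 3.56) = -2.8 × 4.93 = -13.804%.
Actual GDP ≈ 14341 × 0.86196 ≈ 12361 billion, so the shortfall is 14341 - 12361 = 1980 billion.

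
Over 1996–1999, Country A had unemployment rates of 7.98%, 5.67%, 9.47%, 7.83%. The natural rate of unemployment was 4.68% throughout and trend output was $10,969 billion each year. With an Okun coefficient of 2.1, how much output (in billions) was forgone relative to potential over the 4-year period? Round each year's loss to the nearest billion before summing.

$2,817 billion

Year 1996: gap = -2.1 × (7.98 - 4.68) = -6.93%, loss ≈ 10969 × 6.93/100 ≈ 760.
Year 1997: gap = -2.1 × (5.67 - 4.68) = -2.079%, loss ≈ 10969 × 2.079/100 ≈ 228.
Year 1998: gap = -2.1 × (9.47 - 4.68) = -10.059%, loss ≈ 10969 × 10.059/100 ≈ 1103.
Year 1999: gap = -2.1 × (7.83 - 4.68) = -6.615%, loss ≈ 10969 × 6.615/100 ≈ 726.
Total lost output = 760 + 228 + 1103 + 726 = 2817 billion.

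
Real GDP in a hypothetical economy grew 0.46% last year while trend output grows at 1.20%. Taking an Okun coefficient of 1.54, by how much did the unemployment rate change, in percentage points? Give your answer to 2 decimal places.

Growth-rate Okun's law: g_Y = g_Y* - β × Δu, so Δu = (g_Y* - g_Y)/β.
Δu = (1.2 - 0.46)/1.54 = 0.74/1.54 = 0.48 percentage points.

0.48 percentage points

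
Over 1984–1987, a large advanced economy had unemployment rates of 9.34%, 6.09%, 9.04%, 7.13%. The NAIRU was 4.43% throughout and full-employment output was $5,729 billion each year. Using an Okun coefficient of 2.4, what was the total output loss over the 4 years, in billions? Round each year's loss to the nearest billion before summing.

$1,908 billion

Year 1984: gap = -2.4 × (9.34 - 4.43) = -11.784%, loss ≈ 5729 × 11.784/100 ≈ 675.
Year 1985: gap = -2.4 × (6.09 - 4.43) = -3.984%, loss ≈ 5729 × 3.984/100 ≈ 228.
Year 1986: gap = -2.4 × (9.04 - 4.43) = -11.064%, loss ≈ 5729 × 11.064/100 ≈ 634.
Year 1987: gap = -2.4 × (7.13 - 4.43) = -6.48%, loss ≈ 5729 × 6.48/100 ≈ 371.
Total lost output = 675 + 228 + 634 + 371 = 1908 billion.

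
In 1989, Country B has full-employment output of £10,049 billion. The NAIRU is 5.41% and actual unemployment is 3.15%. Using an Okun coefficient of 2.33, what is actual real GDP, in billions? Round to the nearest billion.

£10,578 billion

Unemployment gap = 3.15 - 5.41 = -2.26 points, so the output gap is -2.33 × (-2.26) = 5.2658%.
Actual GDP = 10049 × (1 + 5.2658/100) = 10049 × 1.052658 ≈ 10578 billion.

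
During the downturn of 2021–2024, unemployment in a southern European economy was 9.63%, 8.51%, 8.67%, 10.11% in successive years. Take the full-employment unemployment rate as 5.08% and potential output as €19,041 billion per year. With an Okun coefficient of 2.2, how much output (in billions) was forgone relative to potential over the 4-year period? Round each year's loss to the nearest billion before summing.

€6,954 billion

Year 2021: gap = -2.2 × (9.63 - 5.08) = -10.01%, loss ≈ 19041 × 10.01/100 ≈ 1906.
Year 2022: gap = -2.2 × (8.51 - 5.08) = -7.546%, loss ≈ 19041 × 7.546/100 ≈ 1437.
Year 2023: gap = -2.2 × (8.67 - 5.08) = -7.898%, loss ≈ 19041 × 7.898/100 ≈ 1504.
Year 2024: gap = -2.2 × (10.11 - 5.08) = -11.066%, loss ≈ 19041 × 11.066/100 ≈ 2107.
Total lost output = 1906 + 1437 + 1504 + 2107 = 6954 billion.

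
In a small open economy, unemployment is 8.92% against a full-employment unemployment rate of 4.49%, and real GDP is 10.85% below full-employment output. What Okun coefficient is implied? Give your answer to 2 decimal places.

Okun's law: output gap = -β × (u - u*).
-10.85 = -β × (8.92 - 4.49) = -β × 4.43, so β = 10.85/4.43 = 2.45.

β ≈ 2.45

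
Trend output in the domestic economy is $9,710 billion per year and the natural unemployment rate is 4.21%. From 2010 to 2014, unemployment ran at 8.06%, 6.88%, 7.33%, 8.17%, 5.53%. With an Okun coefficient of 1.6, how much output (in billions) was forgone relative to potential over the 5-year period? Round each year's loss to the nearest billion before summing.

Year 2010: gap = -1.6 × (8.06 - 4.21) = -6.16%, loss ≈ 9710 × 6.16/100 ≈ 598.
Year 2011: gap = -1.6 × (6.88 - 4.21) = -4.272%, loss ≈ 9710 × 4.272/100 ≈ 415.
Year 2012: gap = -1.6 × (7.33 - 4.21) = -4.992%, loss ≈ 9710 × 4.992/100 ≈ 485.
Year 2013: gap = -1.6 × (8.17 - 4.21) = -6.336%, loss ≈ 9710 × 6.336/100 ≈ 615.
Year 2014: gap = -1.6 × (5.53 - 4.21) = -2.112%, loss ≈ 9710 × 2.112/100 ≈ 205.
Total lost output = 598 + 415 + 485 + 615 + 205 = 2318 billion.

$2,318 billion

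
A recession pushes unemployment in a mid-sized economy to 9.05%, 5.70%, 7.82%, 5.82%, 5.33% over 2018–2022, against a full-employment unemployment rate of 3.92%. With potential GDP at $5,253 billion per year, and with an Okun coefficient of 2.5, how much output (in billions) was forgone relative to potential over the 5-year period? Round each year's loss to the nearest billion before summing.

$1,855 billion

Year 2018: gap = -2.5 × (9.05 - 3.92) = -12.825%, loss ≈ 5253 × 12.825/100 ≈ 674.
Year 2019: gap = -2.5 × (5.7 - 3.92) = -4.45%, loss ≈ 5253 × 4.45/100 ≈ 234.
Year 2020: gap = -2.5 × (7.82 - 3.92) = -9.75%, loss ≈ 5253 × 9.75/100 ≈ 512.
Year 2021: gap = -2.5 × (5.82 - 3.92) = -4.75%, loss ≈ 5253 × 4.75/100 ≈ 250.
Year 2022: gap = -2.5 × (5.33 - 3.92) = -3.525%, loss ≈ 5253 × 3.525/100 ≈ 185.
Total lost output = 674 + 234 + 512 + 250 + 185 = 1855 billion.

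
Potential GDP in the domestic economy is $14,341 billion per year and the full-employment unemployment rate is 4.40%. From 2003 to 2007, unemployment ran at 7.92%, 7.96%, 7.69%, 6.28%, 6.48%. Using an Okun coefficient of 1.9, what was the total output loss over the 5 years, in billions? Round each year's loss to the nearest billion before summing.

$3,904 billion

Year 2003: gap = -1.9 × (7.92 - 4.4) = -6.688%, loss ≈ 14341 × 6.688/100 ≈ 959.
Year 2004: gap = -1.9 × (7.96 - 4.4) = -6.764%, loss ≈ 14341 × 6.764/100 ≈ 970.
Year 2005: gap = -1.9 × (7.69 - 4.4) = -6.251%, loss ≈ 14341 × 6.251/100 ≈ 896.
Year 2006: gap = -1.9 × (6.28 - 4.4) = -3.572%, loss ≈ 14341 × 3.572/100 ≈ 512.
Year 2007: gap = -1.9 × (6.48 - 4.4) = -3.952%, loss ≈ 14341 × 3.952/100 ≈ 567.
Total lost output = 959 + 970 + 896 + 512 + 567 = 3904 billion.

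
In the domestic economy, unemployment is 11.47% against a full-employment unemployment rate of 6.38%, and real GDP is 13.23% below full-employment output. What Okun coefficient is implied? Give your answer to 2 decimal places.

β ≈ 2.60

Okun's law: output gap = -β × (u - u*).
-13.23 = -β × (11.47 - 6.38) = -β × 5.09, so β = 13.23/5.09 = 2.60.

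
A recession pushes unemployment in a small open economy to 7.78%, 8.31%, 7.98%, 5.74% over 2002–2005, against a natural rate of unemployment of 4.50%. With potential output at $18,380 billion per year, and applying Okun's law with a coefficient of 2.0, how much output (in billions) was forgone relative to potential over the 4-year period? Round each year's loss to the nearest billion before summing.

Year 2002: gap = -2.0 × (7.78 - 4.5) = -6.56%, loss ≈ 18380 × 6.56/100 ≈ 1206.
Year 2003: gap = -2.0 × (8.31 - 4.5) = -7.62%, loss ≈ 18380 × 7.62/100 ≈ 1401.
Year 2004: gap = -2.0 × (7.98 - 4.5) = -6.96%, loss ≈ 18380 × 6.96/100 ≈ 1279.
Year 2005: gap = -2.0 × (5.74 - 4.5) = -2.48%, loss ≈ 18380 × 2.48/100 ≈ 456.
Total lost output = 1206 + 1401 + 1279 + 456 = 4342 billion.

$4,342 billion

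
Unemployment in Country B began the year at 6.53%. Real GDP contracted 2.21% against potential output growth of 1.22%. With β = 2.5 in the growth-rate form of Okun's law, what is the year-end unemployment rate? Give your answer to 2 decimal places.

7.90%

Growth-rate Okun's law: g_Y = g_Y* - β × Δu, so Δu = (g_Y* - g_Y)/β.
Δu = (1.22 + 2.21)/2.5 = 3.43/2.5 = 1.37 percentage points.
Year-end unemployment = 6.53 + 1.37 = 7.90%.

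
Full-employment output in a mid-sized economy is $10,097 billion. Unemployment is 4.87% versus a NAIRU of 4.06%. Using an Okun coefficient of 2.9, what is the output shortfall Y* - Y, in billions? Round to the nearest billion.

$237 billion

Output gap = -2.9 × (4.87 - 4.06) = -2.9 × 0.81 = -2.349%.
Actual GDP ≈ 10097 × 0.97651 ≈ 9860 billion, so the shortfall is 10097 - 9860 = 237 billion.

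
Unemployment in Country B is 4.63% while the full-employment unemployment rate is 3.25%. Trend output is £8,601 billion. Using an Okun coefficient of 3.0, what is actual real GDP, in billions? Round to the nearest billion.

£8,245 billion

Unemployment gap = 4.63 - 3.25 = 1.38 points, so the output gap is -3 × 1.38 = -4.14%.
Actual GDP = 8601 × (1 - 4.14/100) = 8601 × 0.9586 ≈ 8245 billion.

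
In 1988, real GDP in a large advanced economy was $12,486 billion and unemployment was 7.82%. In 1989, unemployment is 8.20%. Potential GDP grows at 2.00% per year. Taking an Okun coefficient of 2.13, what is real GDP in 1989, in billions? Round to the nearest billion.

Δu = 8.2 - 7.82 = 0.38 points.
Okun's law (growth form): g_Y = g_Y* - β × Δu = 2.00 - 2.13 × (0.38) = 2 - 0.8094 = 1.1906%.
Real GDP in the next year = 12486 × (1 + 1.1906/100) = 12486 × 1.011906 ≈ 12635 billion.

$12,635 billion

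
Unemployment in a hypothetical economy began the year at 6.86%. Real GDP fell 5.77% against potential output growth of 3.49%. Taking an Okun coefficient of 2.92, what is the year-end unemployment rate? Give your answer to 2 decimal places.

Growth-rate Okun's law: g_Y = g_Y* - β × Δu, so Δu = (g_Y* - g_Y)/β.
Δu = (3.49 + 5.77)/2.92 = 9.26/2.92 = 3.17 percentage points.
Year-end unemployment = 6.86 + 3.17 = 10.03%.

10.03%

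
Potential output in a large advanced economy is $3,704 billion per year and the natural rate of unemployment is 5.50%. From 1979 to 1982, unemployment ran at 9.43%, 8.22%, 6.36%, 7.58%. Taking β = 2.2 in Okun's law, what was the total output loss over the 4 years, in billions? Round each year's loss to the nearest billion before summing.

Year 1979: gap = -2.2 × (9.43 - 5.5) = -8.646%, loss ≈ 3704 × 8.646/100 ≈ 320.
Year 1980: gap = -2.2 × (8.22 - 5.5) = -5.984%, loss ≈ 3704 × 5.984/100 ≈ 222.
Year 1981: gap = -2.2 × (6.36 - 5.5) = -1.892%, loss ≈ 3704 × 1.892/100 ≈ 70.
Year 1982: gap = -2.2 × (7.58 - 5.5) = -4.576%, loss ≈ 3704 × 4.576/100 ≈ 169.
Total lost output = 320 + 222 + 70 + 169 = 781 billion.

$781 billion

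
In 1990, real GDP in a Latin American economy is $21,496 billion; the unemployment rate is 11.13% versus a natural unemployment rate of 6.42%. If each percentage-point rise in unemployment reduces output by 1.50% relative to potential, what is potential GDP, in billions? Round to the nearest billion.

$23,130 billion

Unemployment gap = 11.13 - 6.42 = 4.71 points, so output gap = -1.5 × 4.71 = -7.065%.
Since Y = Y* × (1 + gap/100), Y* = 21496/0.92935 ≈ 23130 billion.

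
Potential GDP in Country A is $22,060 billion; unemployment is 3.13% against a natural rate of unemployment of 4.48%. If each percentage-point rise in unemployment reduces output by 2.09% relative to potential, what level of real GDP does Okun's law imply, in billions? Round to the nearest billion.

$22,682 billion

Unemployment gap = 3.13 - 4.48 = -1.35 points, so the output gap is -2.09 × (-1.35) = 2.8215%.
Actual GDP = 22060 × (1 + 2.8215/100) = 22060 × 1.028215 ≈ 22682 billion.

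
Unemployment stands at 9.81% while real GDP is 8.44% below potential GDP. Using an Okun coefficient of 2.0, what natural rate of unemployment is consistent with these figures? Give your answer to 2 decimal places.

From Okun's law, u - u* = -(output gap)/β = -(-8.44)/2.0 = 4.22 points.
So u* = 9.81 - 4.22 = 5.59%.

5.59%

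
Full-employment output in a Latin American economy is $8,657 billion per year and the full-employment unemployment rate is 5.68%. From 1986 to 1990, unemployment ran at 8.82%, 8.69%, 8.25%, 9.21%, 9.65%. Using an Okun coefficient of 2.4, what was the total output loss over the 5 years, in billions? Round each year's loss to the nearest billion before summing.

$3,369 billion

Year 1986: gap = -2.4 × (8.82 - 5.68) = -7.536%, loss ≈ 8657 × 7.536/100 ≈ 652.
Year 1987: gap = -2.4 × (8.69 - 5.68) = -7.224%, loss ≈ 8657 × 7.224/100 ≈ 625.
Year 1988: gap = -2.4 × (8.25 - 5.68) = -6.168%, loss ≈ 8657 × 6.168/100 ≈ 534.
Year 1989: gap = -2.4 × (9.21 - 5.68) = -8.472%, loss ≈ 8657 × 8.472/100 ≈ 733.
Year 1990: gap = -2.4 × (9.65 - 5.68) = -9.528%, loss ≈ 8657 × 9.528/100 ≈ 825.
Total lost output = 652 + 625 + 534 + 733 + 825 = 3369 billion.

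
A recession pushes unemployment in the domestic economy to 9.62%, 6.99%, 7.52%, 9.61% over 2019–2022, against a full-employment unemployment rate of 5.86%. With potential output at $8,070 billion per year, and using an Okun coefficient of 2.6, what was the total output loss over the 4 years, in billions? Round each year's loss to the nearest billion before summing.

$2,161 billion

Year 2019: gap = -2.6 × (9.62 - 5.86) = -9.776%, loss ≈ 8070 × 9.776/100 ≈ 789.
Year 2020: gap = -2.6 × (6.99 - 5.86) = -2.938%, loss ≈ 8070 × 2.938/100 ≈ 237.
Year 2021: gap = -2.6 × (7.52 - 5.86) = -4.316%, loss ≈ 8070 × 4.316/100 ≈ 348.
Year 2022: gap = -2.6 × (9.61 - 5.86) = -9.75%, loss ≈ 8070 × 9.75/100 ≈ 787.
Total lost output = 789 + 237 + 348 + 787 = 2161 billion.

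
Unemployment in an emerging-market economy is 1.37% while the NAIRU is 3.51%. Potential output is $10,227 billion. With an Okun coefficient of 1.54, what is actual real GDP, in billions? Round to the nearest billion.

$10,564 billion

Unemployment gap = 1.37 - 3.51 = -2.14 points, so the output gap is -1.54 × (-2.14) = 3.2956%.
Actual GDP = 10227 × (1 + 3.2956/100) = 10227 × 1.032956 ≈ 10564 billion.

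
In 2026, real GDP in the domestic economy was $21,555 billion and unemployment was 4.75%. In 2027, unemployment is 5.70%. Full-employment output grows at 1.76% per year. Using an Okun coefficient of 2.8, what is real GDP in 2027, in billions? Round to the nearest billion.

Δu = 5.7 - 4.75 = 0.95 points.
Okun's law (growth form): g_Y = g_Y* - β × Δu = 1.76 - 2.8 × (0.95) = 1.76 - 2.66 = -0.9%.
Real GDP in the next year = 21555 × (1 - 0.9/100) = 21555 × 0.991 ≈ 21361 billion.

$21,361 billion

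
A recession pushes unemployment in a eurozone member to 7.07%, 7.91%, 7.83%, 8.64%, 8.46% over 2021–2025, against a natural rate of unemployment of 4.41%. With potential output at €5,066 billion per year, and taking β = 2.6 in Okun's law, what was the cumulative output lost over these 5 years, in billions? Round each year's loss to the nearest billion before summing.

€2,351 billion

Year 2021: gap = -2.6 × (7.07 - 4.41) = -6.916%, loss ≈ 5066 × 6.916/100 ≈ 350.
Year 2022: gap = -2.6 × (7.91 - 4.41) = -9.1%, loss ≈ 5066 × 9.1/100 ≈ 461.
Year 2023: gap = -2.6 × (7.83 - 4.41) = -8.892%, loss ≈ 5066 × 8.892/100 ≈ 450.
Year 2024: gap = -2.6 × (8.64 - 4.41) = -10.998%, loss ≈ 5066 × 10.998/100 ≈ 557.
Year 2025: gap = -2.6 × (8.46 - 4.41) = -10.53%, loss ≈ 5066 × 10.53/100 ≈ 533.
Total lost output = 350 + 461 + 450 + 557 + 533 = 2351 billion.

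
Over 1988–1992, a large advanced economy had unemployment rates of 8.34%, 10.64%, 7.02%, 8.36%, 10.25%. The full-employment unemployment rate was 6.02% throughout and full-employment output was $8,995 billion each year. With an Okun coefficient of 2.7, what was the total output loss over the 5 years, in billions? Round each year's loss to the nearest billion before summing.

Year 1988: gap = -2.7 × (8.34 - 6.02) = -6.264%, loss ≈ 8995 × 6.264/100 ≈ 563.
Year 1989: gap = -2.7 × (10.64 - 6.02) = -12.474%, loss ≈ 8995 × 12.474/100 ≈ 1122.
Year 1990: gap = -2.7 × (7.02 - 6.02) = -2.7%, loss ≈ 8995 × 2.7/100 ≈ 243.
Year 1991: gap = -2.7 × (8.36 - 6.02) = -6.318%, loss ≈ 8995 × 6.318/100 ≈ 568.
Year 1992: gap = -2.7 × (10.25 - 6.02) = -11.421%, loss ≈ 8995 × 11.421/100 ≈ 1027.
Total lost output = 563 + 1122 + 243 + 568 + 1027 = 3523 billion.

$3,523 billion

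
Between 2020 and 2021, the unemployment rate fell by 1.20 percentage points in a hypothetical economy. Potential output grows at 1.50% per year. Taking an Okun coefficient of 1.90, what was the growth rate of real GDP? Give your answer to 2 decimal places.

3.78%

Growth-rate Okun's law: g_Y = g_Y* - β × Δu.
g_Y = 1.50 - 1.90 × (-1.20) = 1.5 + 2.28 = 3.78%, i.e. 3.78% to 2 d.p.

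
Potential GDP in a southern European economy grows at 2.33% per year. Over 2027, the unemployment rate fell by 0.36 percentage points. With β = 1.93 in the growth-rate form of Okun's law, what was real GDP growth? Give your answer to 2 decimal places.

Growth-rate Okun's law: g_Y = g_Y* - β × Δu.
g_Y = 2.33 - 1.93 × (-0.36) = 2.33 + 0.6948 = 3.0248%, i.e. 3.02% to 2 d.p.

3.02%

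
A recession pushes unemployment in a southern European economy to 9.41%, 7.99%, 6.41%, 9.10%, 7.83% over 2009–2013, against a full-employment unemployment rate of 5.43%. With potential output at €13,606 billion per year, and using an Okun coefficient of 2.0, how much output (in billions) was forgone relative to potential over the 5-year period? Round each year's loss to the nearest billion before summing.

€3,699 billion

Year 2009: gap = -2.0 × (9.41 - 5.43) = -7.96%, loss ≈ 13606 × 7.96/100 ≈ 1083.
Year 2010: gap = -2.0 × (7.99 - 5.43) = -5.12%, loss ≈ 13606 × 5.12/100 ≈ 697.
Year 2011: gap = -2.0 × (6.41 - 5.43) = -1.96%, loss ≈ 13606 × 1.96/100 ≈ 267.
Year 2012: gap = -2.0 × (9.1 - 5.43) = -7.34%, loss ≈ 13606 × 7.34/100 ≈ 999.
Year 2013: gap = -2.0 × (7.83 - 5.43) = -4.8%, loss ≈ 13606 × 4.8/100 ≈ 653.
Total lost output = 1083 + 697 + 267 + 999 + 653 = 3699 billion.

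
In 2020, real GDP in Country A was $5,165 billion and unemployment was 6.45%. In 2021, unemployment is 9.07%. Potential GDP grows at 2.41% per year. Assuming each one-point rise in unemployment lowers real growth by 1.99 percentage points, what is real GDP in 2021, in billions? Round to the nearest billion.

$5,020 billion

Δu = 9.07 - 6.45 = 2.62 points.
Okun's law (growth form): g_Y = g_Y* - β × Δu = 2.41 - 1.99 × (2.62) = 2.41 - 5.2138 = -2.8038%.
Real GDP in the next year = 5165 × (1 - 2.8038/100) = 5165 × 0.971962 ≈ 5020 billion.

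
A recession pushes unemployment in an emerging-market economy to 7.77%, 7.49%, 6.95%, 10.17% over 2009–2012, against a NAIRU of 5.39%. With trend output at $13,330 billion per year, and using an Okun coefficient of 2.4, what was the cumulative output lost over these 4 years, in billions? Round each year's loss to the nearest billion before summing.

Year 2009: gap = -2.4 × (7.77 - 5.39) = -5.712%, loss ≈ 13330 × 5.712/100 ≈ 761.
Year 2010: gap = -2.4 × (7.49 - 5.39) = -5.04%, loss ≈ 13330 × 5.04/100 ≈ 672.
Year 2011: gap = -2.4 × (6.95 - 5.39) = -3.744%, loss ≈ 13330 × 3.744/100 ≈ 499.
Year 2012: gap = -2.4 × (10.17 - 5.39) = -11.472%, loss ≈ 13330 × 11.472/100 ≈ 1529.
Total lost output = 761 + 672 + 499 + 1529 = 3461 billion.

$3,461 billion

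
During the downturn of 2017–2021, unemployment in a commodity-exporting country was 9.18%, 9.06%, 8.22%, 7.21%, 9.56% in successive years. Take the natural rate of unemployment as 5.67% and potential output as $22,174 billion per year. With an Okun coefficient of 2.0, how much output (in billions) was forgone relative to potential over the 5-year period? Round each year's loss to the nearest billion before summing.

$6,599 billion

Year 2017: gap = -2.0 × (9.18 - 5.67) = -7.02%, loss ≈ 22174 × 7.02/100 ≈ 1557.
Year 2018: gap = -2.0 × (9.06 - 5.67) = -6.78%, loss ≈ 22174 × 6.78/100 ≈ 1503.
Year 2019: gap = -2.0 × (8.22 - 5.67) = -5.1%, loss ≈ 22174 × 5.1/100 ≈ 1131.
Year 2020: gap = -2.0 × (7.21 - 5.67) = -3.08%, loss ≈ 22174 × 3.08/100 ≈ 683.
Year 2021: gap = -2.0 × (9.56 - 5.67) = -7.78%, loss ≈ 22174 × 7.78/100 ≈ 1725.
Total lost output = 1557 + 1503 + 1131 + 683 + 1725 = 6599 billion.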